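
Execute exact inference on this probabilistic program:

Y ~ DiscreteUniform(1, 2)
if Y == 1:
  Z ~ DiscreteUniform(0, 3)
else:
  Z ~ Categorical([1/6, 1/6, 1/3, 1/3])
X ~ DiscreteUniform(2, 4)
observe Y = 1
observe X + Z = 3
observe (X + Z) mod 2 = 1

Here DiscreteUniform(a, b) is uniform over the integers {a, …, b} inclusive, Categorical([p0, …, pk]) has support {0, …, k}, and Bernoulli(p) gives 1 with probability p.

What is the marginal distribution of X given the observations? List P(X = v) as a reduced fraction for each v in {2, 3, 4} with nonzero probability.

Enumerate traces; 2 have nonzero weight after conditioning:
  (Y=1, Z=0, X=3) weight 1/24
  (Y=1, Z=1, X=2) weight 1/24
Group by X:
  weight(X=2) = 1/24
  weight(X=3) = 1/24
Total weight = 1/24 + 1/24 = 1/12
P(X=2 | obs) = 1/24 / 1/12 = 1/2
P(X=3 | obs) = 1/24 / 1/12 = 1/2

P(X=2) = 1/2, P(X=3) = 1/2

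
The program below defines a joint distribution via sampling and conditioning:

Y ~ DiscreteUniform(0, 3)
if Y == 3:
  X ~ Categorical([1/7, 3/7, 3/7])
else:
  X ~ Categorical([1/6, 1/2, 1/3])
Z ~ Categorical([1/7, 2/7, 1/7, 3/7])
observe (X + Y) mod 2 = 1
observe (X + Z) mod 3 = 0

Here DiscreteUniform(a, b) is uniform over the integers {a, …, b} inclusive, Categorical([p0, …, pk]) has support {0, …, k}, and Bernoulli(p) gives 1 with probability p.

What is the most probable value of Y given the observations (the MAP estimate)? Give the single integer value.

argmax_v P(Y = v | obs) = 3

Enumerate traces; 8 have nonzero weight after conditioning:
  (Y=0, X=1, Z=2) weight 1/56
  (Y=1, X=0, Z=0) weight 1/168
  (Y=1, X=0, Z=3) weight 1/56
  (Y=1, X=2, Z=1) weight 1/42
  (Y=2, X=1, Z=2) weight 1/56
  (Y=3, X=0, Z=0) weight 1/196
  (Y=3, X=0, Z=3) weight 3/196
  (Y=3, X=2, Z=1) weight 3/98
Group by Y:
  weight(Y=0) = 1/56
  weight(Y=1) = 1/21
  weight(Y=2) = 1/56
  weight(Y=3) = 5/98
Total weight = 1/56 + 1/21 + 1/56 + 5/98 = 79/588
P(Y=0 | obs) = 1/56 / 79/588 = 21/158
P(Y=1 | obs) = 1/21 / 79/588 = 28/79
P(Y=2 | obs) = 1/56 / 79/588 = 21/158
P(Y=3 | obs) = 5/98 / 79/588 = 30/79
argmax = 3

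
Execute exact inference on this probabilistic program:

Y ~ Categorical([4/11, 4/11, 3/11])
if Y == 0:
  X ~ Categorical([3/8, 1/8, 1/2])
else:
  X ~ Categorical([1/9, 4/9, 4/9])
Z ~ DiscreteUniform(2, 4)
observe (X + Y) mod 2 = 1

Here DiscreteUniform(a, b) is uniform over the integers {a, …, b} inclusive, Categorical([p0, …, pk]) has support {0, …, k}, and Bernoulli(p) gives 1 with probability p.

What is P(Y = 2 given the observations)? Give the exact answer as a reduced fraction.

Enumerate traces; 12 have nonzero weight after conditioning:
  (Y=0, X=1, Z=2) weight 1/66
  (Y=0, X=1, Z=3) weight 1/66
  (Y=0, X=1, Z=4) weight 1/66
  (Y=1, X=0, Z=2) weight 4/297
  (Y=1, X=0, Z=3) weight 4/297
  (Y=1, X=0, Z=4) weight 4/297
  (Y=1, X=2, Z=2) weight 16/297
  (Y=1, X=2, Z=3) weight 16/297
  (Y=2, X=1, Z=2) weight 4/99
  … 3 more
Group by Y:
  weight(Y=0) = 1/22
  weight(Y=1) = 20/99
  weight(Y=2) = 4/33
Total weight = 1/22 + 20/99 + 4/33 = 73/198
P(Y=0 | obs) = 1/22 / 73/198 = 9/73
P(Y=1 | obs) = 20/99 / 73/198 = 40/73
P(Y=2 | obs) = 4/33 / 73/198 = 24/73

P(Y = 2 | obs) = 24/73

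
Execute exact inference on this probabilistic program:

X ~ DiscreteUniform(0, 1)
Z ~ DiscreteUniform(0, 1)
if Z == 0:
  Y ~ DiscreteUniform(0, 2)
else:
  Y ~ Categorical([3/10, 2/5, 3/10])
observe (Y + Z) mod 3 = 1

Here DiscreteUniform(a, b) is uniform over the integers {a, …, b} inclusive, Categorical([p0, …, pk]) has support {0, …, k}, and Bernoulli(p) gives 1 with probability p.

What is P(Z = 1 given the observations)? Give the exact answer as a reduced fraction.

Enumerate traces; 4 have nonzero weight after conditioning:
  (X=0, Z=0, Y=1) weight 1/12
  (X=0, Z=1, Y=0) weight 3/40
  (X=1, Z=0, Y=1) weight 1/12
  (X=1, Z=1, Y=0) weight 3/40
Group by Z:
  weight(Z=0) = 1/6
  weight(Z=1) = 3/20
Total weight = 1/6 + 3/20 = 19/60
P(Z=0 | obs) = 1/6 / 19/60 = 10/19
P(Z=1 | obs) = 3/20 / 19/60 = 9/19

P(Z = 1 | obs) = 9/19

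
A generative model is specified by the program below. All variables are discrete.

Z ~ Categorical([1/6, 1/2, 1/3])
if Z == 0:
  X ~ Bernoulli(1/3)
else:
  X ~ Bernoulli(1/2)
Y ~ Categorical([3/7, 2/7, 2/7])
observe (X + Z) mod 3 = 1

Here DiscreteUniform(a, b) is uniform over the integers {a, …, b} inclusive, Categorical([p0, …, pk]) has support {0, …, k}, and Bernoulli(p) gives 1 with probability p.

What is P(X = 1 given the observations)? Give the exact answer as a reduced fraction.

Enumerate traces; 6 have nonzero weight after conditioning:
  (Z=0, X=1, Y=0) weight 1/42
  (Z=0, X=1, Y=1) weight 1/63
  (Z=0, X=1, Y=2) weight 1/63
  (Z=1, X=0, Y=0) weight 3/28
  (Z=1, X=0, Y=1) weight 1/14
  (Z=1, X=0, Y=2) weight 1/14
Group by X:
  weight(X=0) = 1/4
  weight(X=1) = 1/18
Total weight = 1/4 + 1/18 = 11/36
P(X=0 | obs) = 1/4 / 11/36 = 9/11
P(X=1 | obs) = 1/18 / 11/36 = 2/11

P(X = 1 | obs) = 2/11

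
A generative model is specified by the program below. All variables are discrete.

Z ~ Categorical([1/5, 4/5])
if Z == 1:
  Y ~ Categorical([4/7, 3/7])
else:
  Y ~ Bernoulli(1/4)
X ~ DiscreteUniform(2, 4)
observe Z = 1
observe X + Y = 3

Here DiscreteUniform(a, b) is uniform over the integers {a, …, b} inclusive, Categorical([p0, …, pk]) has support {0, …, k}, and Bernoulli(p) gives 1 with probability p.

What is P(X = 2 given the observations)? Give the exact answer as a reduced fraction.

P(X = 2 | obs) = 3/7

Enumerate traces; 2 have nonzero weight after conditioning:
  (Z=1, Y=0, X=3) weight 16/105
  (Z=1, Y=1, X=2) weight 4/35
Group by X:
  weight(X=2) = 4/35
  weight(X=3) = 16/105
Total weight = 4/35 + 16/105 = 4/15
P(X=2 | obs) = 4/35 / 4/15 = 3/7
P(X=3 | obs) = 16/105 / 4/15 = 4/7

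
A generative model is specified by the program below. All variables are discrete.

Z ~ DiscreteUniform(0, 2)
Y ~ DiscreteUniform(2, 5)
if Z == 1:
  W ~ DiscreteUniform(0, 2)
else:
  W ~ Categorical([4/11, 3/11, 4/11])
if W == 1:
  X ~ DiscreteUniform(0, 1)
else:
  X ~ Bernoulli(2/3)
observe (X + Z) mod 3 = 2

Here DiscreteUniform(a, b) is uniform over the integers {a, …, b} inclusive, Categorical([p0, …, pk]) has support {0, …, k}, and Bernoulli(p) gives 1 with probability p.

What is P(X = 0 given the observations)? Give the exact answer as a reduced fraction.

P(X = 0 | obs) = 75/196

Enumerate traces; 24 have nonzero weight after conditioning:
  (Z=1, Y=2, W=0, X=1) weight 1/54
  (Z=1, Y=2, W=1, X=1) weight 1/72
  (Z=1, Y=2, W=2, X=1) weight 1/54
  (Z=1, Y=3, W=0, X=1) weight 1/54
  (Z=1, Y=3, W=1, X=1) weight 1/72
  (Z=1, Y=3, W=2, X=1) weight 1/54
  (Z=1, Y=4, W=0, X=1) weight 1/54
  (Z=1, Y=4, W=1, X=1) weight 1/72
  (Z=2, Y=2, W=0, X=0) weight 1/99
  … 15 more
Group by X:
  weight(X=0) = 25/198
  weight(X=1) = 11/54
Total weight = 25/198 + 11/54 = 98/297
P(X=0 | obs) = 25/198 / 98/297 = 75/196
P(X=1 | obs) = 11/54 / 98/297 = 121/196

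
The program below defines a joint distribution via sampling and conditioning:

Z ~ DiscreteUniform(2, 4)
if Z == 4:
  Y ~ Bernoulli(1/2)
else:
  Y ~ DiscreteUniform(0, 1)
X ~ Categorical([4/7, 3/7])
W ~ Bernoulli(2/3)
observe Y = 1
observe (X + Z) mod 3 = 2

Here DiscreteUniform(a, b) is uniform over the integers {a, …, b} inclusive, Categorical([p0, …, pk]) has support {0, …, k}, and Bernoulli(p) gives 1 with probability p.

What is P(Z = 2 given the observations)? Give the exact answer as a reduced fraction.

P(Z = 2 | obs) = 4/7

Enumerate traces; 4 have nonzero weight after conditioning:
  (Z=2, Y=1, X=0, W=0) weight 2/63
  (Z=2, Y=1, X=0, W=1) weight 4/63
  (Z=4, Y=1, X=1, W=0) weight 1/42
  (Z=4, Y=1, X=1, W=1) weight 1/21
Group by Z:
  weight(Z=2) = 2/21
  weight(Z=4) = 1/14
Total weight = 2/21 + 1/14 = 1/6
P(Z=2 | obs) = 2/21 / 1/6 = 4/7
P(Z=4 | obs) = 1/14 / 1/6 = 3/7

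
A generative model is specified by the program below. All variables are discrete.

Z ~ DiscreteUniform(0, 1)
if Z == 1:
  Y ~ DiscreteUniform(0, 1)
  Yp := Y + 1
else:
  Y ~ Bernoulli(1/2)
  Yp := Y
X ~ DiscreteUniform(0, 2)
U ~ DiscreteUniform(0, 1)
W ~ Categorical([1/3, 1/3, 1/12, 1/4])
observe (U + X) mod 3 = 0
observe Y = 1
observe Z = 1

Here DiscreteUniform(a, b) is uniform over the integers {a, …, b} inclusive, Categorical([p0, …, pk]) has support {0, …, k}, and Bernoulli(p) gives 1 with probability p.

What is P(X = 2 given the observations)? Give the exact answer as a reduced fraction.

Enumerate traces; 8 have nonzero weight after conditioning:
  (Z=1, Y=1, X=0, U=0, W=0) weight 1/72
  (Z=1, Y=1, X=0, U=0, W=1) weight 1/72
  (Z=1, Y=1, X=0, U=0, W=2) weight 1/288
  (Z=1, Y=1, X=0, U=0, W=3) weight 1/96
  (Z=1, Y=1, X=2, U=1, W=0) weight 1/72
  (Z=1, Y=1, X=2, U=1, W=1) weight 1/72
  (Z=1, Y=1, X=2, U=1, W=2) weight 1/288
  (Z=1, Y=1, X=2, U=1, W=3) weight 1/96
Group by X:
  weight(X=0) = 1/24
  weight(X=2) = 1/24
Total weight = 1/24 + 1/24 = 1/12
P(X=0 | obs) = 1/24 / 1/12 = 1/2
P(X=2 | obs) = 1/24 / 1/12 = 1/2

P(X = 2 | obs) = 1/2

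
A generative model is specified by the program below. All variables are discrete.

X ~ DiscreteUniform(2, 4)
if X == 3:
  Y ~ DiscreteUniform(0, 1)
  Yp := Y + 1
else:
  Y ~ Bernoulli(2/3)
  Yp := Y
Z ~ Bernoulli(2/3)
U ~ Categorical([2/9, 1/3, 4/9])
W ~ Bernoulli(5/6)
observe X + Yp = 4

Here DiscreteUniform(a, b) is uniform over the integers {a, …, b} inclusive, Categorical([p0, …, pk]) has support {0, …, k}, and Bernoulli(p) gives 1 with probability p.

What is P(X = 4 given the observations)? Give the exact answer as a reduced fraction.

P(X = 4 | obs) = 2/5

Enumerate traces; 24 have nonzero weight after conditioning:
  (X=3, Y=0, Z=0, U=0, W=0) weight 1/486
  (X=3, Y=0, Z=0, U=0, W=1) weight 5/486
  (X=3, Y=0, Z=0, U=1, W=0) weight 1/324
  (X=3, Y=0, Z=0, U=1, W=1) weight 5/324
  (X=3, Y=0, Z=0, U=2, W=0) weight 1/243
  (X=3, Y=0, Z=0, U=2, W=1) weight 5/243
  (X=3, Y=0, Z=1, U=0, W=0) weight 1/243
  (X=3, Y=0, Z=1, U=0, W=1) weight 5/243
  (X=4, Y=0, Z=0, U=0, W=0) weight 1/729
  … 15 more
Group by X:
  weight(X=3) = 1/6
  weight(X=4) = 1/9
Total weight = 1/6 + 1/9 = 5/18
P(X=3 | obs) = 1/6 / 5/18 = 3/5
P(X=4 | obs) = 1/9 / 5/18 = 2/5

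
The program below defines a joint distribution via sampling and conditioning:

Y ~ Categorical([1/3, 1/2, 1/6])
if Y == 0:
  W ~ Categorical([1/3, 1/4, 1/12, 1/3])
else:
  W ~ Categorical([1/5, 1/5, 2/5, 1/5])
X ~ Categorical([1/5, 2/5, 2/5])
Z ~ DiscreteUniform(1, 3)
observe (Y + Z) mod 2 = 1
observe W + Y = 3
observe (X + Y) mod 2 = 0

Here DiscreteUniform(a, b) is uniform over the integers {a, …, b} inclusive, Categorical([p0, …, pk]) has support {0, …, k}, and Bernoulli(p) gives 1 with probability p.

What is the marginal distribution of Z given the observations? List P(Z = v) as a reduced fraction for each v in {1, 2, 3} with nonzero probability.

Enumerate traces; 9 have nonzero weight after conditioning:
  (Y=0, W=3, X=0, Z=1) weight 1/135
  (Y=0, W=3, X=0, Z=3) weight 1/135
  (Y=0, W=3, X=2, Z=1) weight 2/135
  (Y=0, W=3, X=2, Z=3) weight 2/135
  (Y=1, W=2, X=1, Z=2) weight 2/75
  (Y=2, W=1, X=0, Z=1) weight 1/450
  (Y=2, W=1, X=0, Z=3) weight 1/450
  (Y=2, W=1, X=2, Z=1) weight 1/225
  … 1 more
Group by Z:
  weight(Z=1) = 13/450
  weight(Z=2) = 2/75
  weight(Z=3) = 13/450
Total weight = 13/450 + 2/75 + 13/450 = 19/225
P(Z=1 | obs) = 13/450 / 19/225 = 13/38
P(Z=2 | obs) = 2/75 / 19/225 = 6/19
P(Z=3 | obs) = 13/450 / 19/225 = 13/38

P(Z=1) = 13/38, P(Z=2) = 6/19, P(Z=3) = 13/38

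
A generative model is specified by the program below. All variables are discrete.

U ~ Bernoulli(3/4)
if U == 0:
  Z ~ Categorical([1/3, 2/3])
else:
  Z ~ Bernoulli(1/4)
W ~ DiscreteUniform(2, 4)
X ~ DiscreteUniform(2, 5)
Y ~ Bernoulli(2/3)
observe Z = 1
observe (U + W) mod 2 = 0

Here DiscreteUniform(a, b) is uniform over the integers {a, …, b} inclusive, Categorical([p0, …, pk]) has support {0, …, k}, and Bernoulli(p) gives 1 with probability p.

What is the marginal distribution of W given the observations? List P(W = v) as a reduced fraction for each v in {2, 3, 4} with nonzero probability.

P(W=2) = 8/25, P(W=3) = 9/25, P(W=4) = 8/25

Enumerate traces; 24 have nonzero weight after conditioning:
  (U=0, Z=1, W=2, X=2, Y=0) weight 1/216
  (U=0, Z=1, W=2, X=2, Y=1) weight 1/108
  (U=0, Z=1, W=2, X=3, Y=0) weight 1/216
  (U=0, Z=1, W=2, X=3, Y=1) weight 1/108
  (U=0, Z=1, W=2, X=4, Y=0) weight 1/216
  (U=0, Z=1, W=2, X=4, Y=1) weight 1/108
  (U=0, Z=1, W=2, X=5, Y=0) weight 1/216
  (U=0, Z=1, W=2, X=5, Y=1) weight 1/108
  (U=0, Z=1, W=4, X=2, Y=0) weight 1/216
  (U=1, Z=1, W=3, X=2, Y=0) weight 1/192
  … 14 more
Group by W:
  weight(W=2) = 1/18
  weight(W=3) = 1/16
  weight(W=4) = 1/18
Total weight = 1/18 + 1/16 + 1/18 = 25/144
P(W=2 | obs) = 1/18 / 25/144 = 8/25
P(W=3 | obs) = 1/16 / 25/144 = 9/25
P(W=4 | obs) = 1/18 / 25/144 = 8/25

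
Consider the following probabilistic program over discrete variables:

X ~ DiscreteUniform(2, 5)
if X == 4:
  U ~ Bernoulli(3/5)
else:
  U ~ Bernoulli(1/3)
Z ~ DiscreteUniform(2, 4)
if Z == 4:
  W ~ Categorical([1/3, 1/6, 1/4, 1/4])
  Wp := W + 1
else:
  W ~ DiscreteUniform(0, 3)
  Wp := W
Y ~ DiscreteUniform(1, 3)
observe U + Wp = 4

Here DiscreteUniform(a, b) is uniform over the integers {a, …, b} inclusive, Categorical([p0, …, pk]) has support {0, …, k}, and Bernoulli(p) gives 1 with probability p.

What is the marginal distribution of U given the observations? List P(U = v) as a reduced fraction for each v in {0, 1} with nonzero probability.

Enumerate traces; 48 have nonzero weight after conditioning:
  (X=2, U=0, Z=4, W=3, Y=1) weight 1/216
  (X=2, U=0, Z=4, W=3, Y=2) weight 1/216
  (X=2, U=0, Z=4, W=3, Y=3) weight 1/216
  (X=2, U=1, Z=2, W=3, Y=1) weight 1/432
  (X=2, U=1, Z=2, W=3, Y=2) weight 1/432
  (X=2, U=1, Z=2, W=3, Y=3) weight 1/432
  (X=2, U=1, Z=3, W=3, Y=1) weight 1/432
  (X=2, U=1, Z=3, W=3, Y=2) weight 1/432
  … 40 more
Group by U:
  weight(U=0) = 1/20
  weight(U=1) = 1/10
Total weight = 1/20 + 1/10 = 3/20
P(U=0 | obs) = 1/20 / 3/20 = 1/3
P(U=1 | obs) = 1/10 / 3/20 = 2/3

P(U=0) = 1/3, P(U=1) = 2/3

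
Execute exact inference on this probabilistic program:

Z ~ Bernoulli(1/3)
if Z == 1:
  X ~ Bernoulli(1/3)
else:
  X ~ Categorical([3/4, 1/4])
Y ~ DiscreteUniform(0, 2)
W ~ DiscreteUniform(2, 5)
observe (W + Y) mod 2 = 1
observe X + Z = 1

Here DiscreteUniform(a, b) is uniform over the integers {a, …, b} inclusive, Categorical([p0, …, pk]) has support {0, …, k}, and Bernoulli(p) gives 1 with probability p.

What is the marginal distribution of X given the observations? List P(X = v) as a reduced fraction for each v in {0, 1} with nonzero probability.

Enumerate traces; 12 have nonzero weight after conditioning:
  (Z=0, X=1, Y=0, W=3) weight 1/72
  (Z=0, X=1, Y=0, W=5) weight 1/72
  (Z=0, X=1, Y=1, W=2) weight 1/72
  (Z=0, X=1, Y=1, W=4) weight 1/72
  (Z=0, X=1, Y=2, W=3) weight 1/72
  (Z=0, X=1, Y=2, W=5) weight 1/72
  (Z=1, X=0, Y=0, W=3) weight 1/54
  (Z=1, X=0, Y=0, W=5) weight 1/54
  … 4 more
Group by X:
  weight(X=0) = 1/9
  weight(X=1) = 1/12
Total weight = 1/9 + 1/12 = 7/36
P(X=0 | obs) = 1/9 / 7/36 = 4/7
P(X=1 | obs) = 1/12 / 7/36 = 3/7

P(X=0) = 4/7, P(X=1) = 3/7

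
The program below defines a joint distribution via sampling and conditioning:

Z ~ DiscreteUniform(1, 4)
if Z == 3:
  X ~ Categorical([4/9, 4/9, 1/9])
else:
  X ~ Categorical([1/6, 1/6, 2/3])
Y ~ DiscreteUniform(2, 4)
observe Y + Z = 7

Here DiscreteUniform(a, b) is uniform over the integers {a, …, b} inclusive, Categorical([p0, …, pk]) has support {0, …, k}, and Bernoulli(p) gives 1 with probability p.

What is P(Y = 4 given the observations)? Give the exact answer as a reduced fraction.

P(Y = 4 | obs) = 1/2

Enumerate traces; 6 have nonzero weight after conditioning:
  (Z=3, X=0, Y=4) weight 1/27
  (Z=3, X=1, Y=4) weight 1/27
  (Z=3, X=2, Y=4) weight 1/108
  (Z=4, X=0, Y=3) weight 1/72
  (Z=4, X=1, Y=3) weight 1/72
  (Z=4, X=2, Y=3) weight 1/18
Group by Y:
  weight(Y=3) = 1/12
  weight(Y=4) = 1/12
Total weight = 1/12 + 1/12 = 1/6
P(Y=3 | obs) = 1/12 / 1/6 = 1/2
P(Y=4 | obs) = 1/12 / 1/6 = 1/2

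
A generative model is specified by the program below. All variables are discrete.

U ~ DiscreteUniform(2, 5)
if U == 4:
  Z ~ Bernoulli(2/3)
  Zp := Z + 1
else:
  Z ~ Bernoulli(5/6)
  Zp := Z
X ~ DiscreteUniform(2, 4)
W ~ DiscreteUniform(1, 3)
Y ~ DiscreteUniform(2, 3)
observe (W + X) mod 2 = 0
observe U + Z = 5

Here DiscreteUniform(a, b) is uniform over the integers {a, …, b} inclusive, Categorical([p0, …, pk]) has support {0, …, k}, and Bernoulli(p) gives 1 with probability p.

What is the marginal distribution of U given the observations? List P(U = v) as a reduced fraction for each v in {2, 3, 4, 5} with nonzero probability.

P(U=4) = 4/5, P(U=5) = 1/5

Enumerate traces; 16 have nonzero weight after conditioning:
  (U=4, Z=1, X=2, W=2, Y=2) weight 1/108
  (U=4, Z=1, X=2, W=2, Y=3) weight 1/108
  (U=4, Z=1, X=3, W=1, Y=2) weight 1/108
  (U=4, Z=1, X=3, W=1, Y=3) weight 1/108
  (U=4, Z=1, X=3, W=3, Y=2) weight 1/108
  (U=4, Z=1, X=3, W=3, Y=3) weight 1/108
  (U=4, Z=1, X=4, W=2, Y=2) weight 1/108
  (U=4, Z=1, X=4, W=2, Y=3) weight 1/108
  (U=5, Z=0, X=2, W=2, Y=2) weight 1/432
  … 7 more
Group by U:
  weight(U=4) = 2/27
  weight(U=5) = 1/54
Total weight = 2/27 + 1/54 = 5/54
P(U=4 | obs) = 2/27 / 5/54 = 4/5
P(U=5 | obs) = 1/54 / 5/54 = 1/5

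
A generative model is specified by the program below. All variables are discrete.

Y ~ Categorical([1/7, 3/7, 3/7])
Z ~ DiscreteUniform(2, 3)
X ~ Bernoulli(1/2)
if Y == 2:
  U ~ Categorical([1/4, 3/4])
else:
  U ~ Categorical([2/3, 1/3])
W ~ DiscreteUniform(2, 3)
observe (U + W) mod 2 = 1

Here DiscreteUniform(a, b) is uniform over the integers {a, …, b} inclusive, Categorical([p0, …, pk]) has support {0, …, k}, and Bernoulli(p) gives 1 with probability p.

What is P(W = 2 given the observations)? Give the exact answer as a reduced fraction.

Enumerate traces; 24 have nonzero weight after conditioning:
  (Y=0, Z=2, X=0, U=0, W=3) weight 1/84
  (Y=0, Z=2, X=0, U=1, W=2) weight 1/168
  (Y=0, Z=2, X=1, U=0, W=3) weight 1/84
  (Y=0, Z=2, X=1, U=1, W=2) weight 1/168
  (Y=0, Z=3, X=0, U=0, W=3) weight 1/84
  (Y=0, Z=3, X=0, U=1, W=2) weight 1/168
  (Y=0, Z=3, X=1, U=0, W=3) weight 1/84
  (Y=0, Z=3, X=1, U=1, W=2) weight 1/168
  … 16 more
Group by W:
  weight(W=2) = 43/168
  weight(W=3) = 41/168
Total weight = 43/168 + 41/168 = 1/2
P(W=2 | obs) = 43/168 / 1/2 = 43/84
P(W=3 | obs) = 41/168 / 1/2 = 41/84

P(W = 2 | obs) = 43/84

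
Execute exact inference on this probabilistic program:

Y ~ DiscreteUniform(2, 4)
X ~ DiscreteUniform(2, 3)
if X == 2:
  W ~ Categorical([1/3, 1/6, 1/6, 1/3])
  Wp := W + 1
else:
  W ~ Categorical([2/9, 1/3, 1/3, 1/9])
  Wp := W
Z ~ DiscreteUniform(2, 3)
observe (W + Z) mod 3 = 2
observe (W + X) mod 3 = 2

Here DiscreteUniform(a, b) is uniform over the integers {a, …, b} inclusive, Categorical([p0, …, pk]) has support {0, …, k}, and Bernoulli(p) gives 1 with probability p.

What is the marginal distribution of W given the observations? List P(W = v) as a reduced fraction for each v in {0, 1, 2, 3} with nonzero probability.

Enumerate traces; 9 have nonzero weight after conditioning:
  (Y=2, X=2, W=0, Z=2) weight 1/36
  (Y=2, X=2, W=3, Z=2) weight 1/36
  (Y=2, X=3, W=2, Z=3) weight 1/36
  (Y=3, X=2, W=0, Z=2) weight 1/36
  (Y=3, X=2, W=3, Z=2) weight 1/36
  (Y=3, X=3, W=2, Z=3) weight 1/36
  (Y=4, X=2, W=0, Z=2) weight 1/36
  (Y=4, X=2, W=3, Z=2) weight 1/36
  … 1 more
Group by W:
  weight(W=0) = 1/12
  weight(W=2) = 1/12
  weight(W=3) = 1/12
Total weight = 1/12 + 1/12 + 1/12 = 1/4
P(W=0 | obs) = 1/12 / 1/4 = 1/3
P(W=2 | obs) = 1/12 / 1/4 = 1/3
P(W=3 | obs) = 1/12 / 1/4 = 1/3

P(W=0) = 1/3, P(W=2) = 1/3, P(W=3) = 1/3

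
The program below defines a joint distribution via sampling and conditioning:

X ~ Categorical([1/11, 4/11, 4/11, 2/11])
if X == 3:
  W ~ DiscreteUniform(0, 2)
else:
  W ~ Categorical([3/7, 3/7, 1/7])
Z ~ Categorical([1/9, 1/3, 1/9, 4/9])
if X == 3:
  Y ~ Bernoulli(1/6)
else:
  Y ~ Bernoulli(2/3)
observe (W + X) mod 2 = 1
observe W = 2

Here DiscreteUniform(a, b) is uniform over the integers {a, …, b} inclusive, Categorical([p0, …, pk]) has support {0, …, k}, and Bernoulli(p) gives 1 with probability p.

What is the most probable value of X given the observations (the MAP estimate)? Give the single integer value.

argmax_v P(X = v | obs) = 3

Enumerate traces; 16 have nonzero weight after conditioning:
  (X=1, W=2, Z=0, Y=0) weight 4/2079
  (X=1, W=2, Z=0, Y=1) weight 8/2079
  (X=1, W=2, Z=1, Y=0) weight 4/693
  (X=1, W=2, Z=1, Y=1) weight 8/693
  (X=1, W=2, Z=2, Y=0) weight 4/2079
  (X=1, W=2, Z=2, Y=1) weight 8/2079
  (X=1, W=2, Z=3, Y=0) weight 16/2079
  (X=1, W=2, Z=3, Y=1) weight 32/2079
  (X=3, W=2, Z=0, Y=0) weight 5/891
  … 7 more
Group by X:
  weight(X=1) = 4/77
  weight(X=3) = 2/33
Total weight = 4/77 + 2/33 = 26/231
P(X=1 | obs) = 4/77 / 26/231 = 6/13
P(X=3 | obs) = 2/33 / 26/231 = 7/13
argmax = 3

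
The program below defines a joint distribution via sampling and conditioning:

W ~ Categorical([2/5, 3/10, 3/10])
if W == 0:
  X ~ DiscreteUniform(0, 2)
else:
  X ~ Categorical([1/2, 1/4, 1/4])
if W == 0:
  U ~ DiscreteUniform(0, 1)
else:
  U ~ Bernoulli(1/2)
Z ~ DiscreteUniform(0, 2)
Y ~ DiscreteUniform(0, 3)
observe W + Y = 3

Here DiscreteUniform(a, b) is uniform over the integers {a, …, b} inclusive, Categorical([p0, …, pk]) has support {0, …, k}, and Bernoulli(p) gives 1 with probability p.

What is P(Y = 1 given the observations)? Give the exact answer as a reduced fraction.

Enumerate traces; 54 have nonzero weight after conditioning:
  (W=0, X=0, U=0, Z=0, Y=3) weight 1/180
  (W=0, X=0, U=0, Z=1, Y=3) weight 1/180
  (W=0, X=0, U=0, Z=2, Y=3) weight 1/180
  (W=0, X=0, U=1, Z=0, Y=3) weight 1/180
  (W=0, X=0, U=1, Z=1, Y=3) weight 1/180
  (W=0, X=0, U=1, Z=2, Y=3) weight 1/180
  (W=0, X=1, U=0, Z=0, Y=3) weight 1/180
  (W=0, X=1, U=0, Z=1, Y=3) weight 1/180
  (W=1, X=0, U=0, Z=0, Y=2) weight 1/160
  (W=2, X=0, U=0, Z=0, Y=1) weight 1/160
  … 44 more
Group by Y:
  weight(Y=1) = 3/40
  weight(Y=2) = 3/40
  weight(Y=3) = 1/10
Total weight = 3/40 + 3/40 + 1/10 = 1/4
P(Y=1 | obs) = 3/40 / 1/4 = 3/10
P(Y=2 | obs) = 3/40 / 1/4 = 3/10
P(Y=3 | obs) = 1/10 / 1/4 = 2/5

P(Y = 1 | obs) = 3/10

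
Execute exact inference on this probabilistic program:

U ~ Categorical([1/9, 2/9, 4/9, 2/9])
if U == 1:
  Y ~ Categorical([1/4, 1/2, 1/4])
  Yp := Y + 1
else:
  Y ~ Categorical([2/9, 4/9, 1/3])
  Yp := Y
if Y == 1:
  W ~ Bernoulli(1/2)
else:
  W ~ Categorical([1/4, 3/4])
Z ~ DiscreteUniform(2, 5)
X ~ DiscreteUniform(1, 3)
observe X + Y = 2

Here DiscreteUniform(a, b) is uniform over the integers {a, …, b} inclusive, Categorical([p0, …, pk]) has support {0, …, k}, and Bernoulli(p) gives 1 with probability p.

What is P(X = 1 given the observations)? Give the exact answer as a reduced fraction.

Enumerate traces; 64 have nonzero weight after conditioning:
  (U=0, Y=0, W=0, Z=2, X=2) weight 1/1944
  (U=0, Y=0, W=0, Z=3, X=2) weight 1/1944
  (U=0, Y=0, W=0, Z=4, X=2) weight 1/1944
  (U=0, Y=0, W=0, Z=5, X=2) weight 1/1944
  (U=0, Y=0, W=1, Z=2, X=2) weight 1/648
  (U=0, Y=0, W=1, Z=3, X=2) weight 1/648
  (U=0, Y=0, W=1, Z=4, X=2) weight 1/648
  (U=0, Y=0, W=1, Z=5, X=2) weight 1/648
  (U=0, Y=1, W=0, Z=2, X=1) weight 1/486
  … 55 more
Group by X:
  weight(X=1) = 37/243
  weight(X=2) = 37/486
Total weight = 37/243 + 37/486 = 37/162
P(X=1 | obs) = 37/243 / 37/162 = 2/3
P(X=2 | obs) = 37/486 / 37/162 = 1/3

P(X = 1 | obs) = 2/3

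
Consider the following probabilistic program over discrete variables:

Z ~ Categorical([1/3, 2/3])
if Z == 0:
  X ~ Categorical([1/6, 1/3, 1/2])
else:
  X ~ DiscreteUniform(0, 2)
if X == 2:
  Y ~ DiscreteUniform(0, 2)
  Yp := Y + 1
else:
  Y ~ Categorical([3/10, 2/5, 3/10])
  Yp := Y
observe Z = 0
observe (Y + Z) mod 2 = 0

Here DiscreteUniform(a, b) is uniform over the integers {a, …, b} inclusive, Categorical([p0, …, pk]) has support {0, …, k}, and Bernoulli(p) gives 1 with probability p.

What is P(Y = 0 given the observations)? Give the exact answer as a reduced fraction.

P(Y = 0 | obs) = 1/2

Enumerate traces; 6 have nonzero weight after conditioning:
  (Z=0, X=0, Y=0) weight 1/60
  (Z=0, X=0, Y=2) weight 1/60
  (Z=0, X=1, Y=0) weight 1/30
  (Z=0, X=1, Y=2) weight 1/30
  (Z=0, X=2, Y=0) weight 1/18
  (Z=0, X=2, Y=2) weight 1/18
Group by Y:
  weight(Y=0) = 19/180
  weight(Y=2) = 19/180
Total weight = 19/180 + 19/180 = 19/90
P(Y=0 | obs) = 19/180 / 19/90 = 1/2
P(Y=2 | obs) = 19/180 / 19/90 = 1/2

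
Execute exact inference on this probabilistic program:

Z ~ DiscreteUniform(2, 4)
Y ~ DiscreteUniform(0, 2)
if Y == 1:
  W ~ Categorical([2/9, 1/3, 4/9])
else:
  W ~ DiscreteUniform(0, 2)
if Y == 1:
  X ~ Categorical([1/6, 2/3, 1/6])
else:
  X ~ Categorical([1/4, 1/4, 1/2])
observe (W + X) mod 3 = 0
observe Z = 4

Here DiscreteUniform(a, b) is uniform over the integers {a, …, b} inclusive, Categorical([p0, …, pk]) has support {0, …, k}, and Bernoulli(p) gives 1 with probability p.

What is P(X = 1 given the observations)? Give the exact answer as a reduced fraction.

Enumerate traces; 9 have nonzero weight after conditioning:
  (Z=4, Y=0, W=0, X=0) weight 1/108
  (Z=4, Y=0, W=1, X=2) weight 1/54
  (Z=4, Y=0, W=2, X=1) weight 1/108
  (Z=4, Y=1, W=0, X=0) weight 1/243
  (Z=4, Y=1, W=1, X=2) weight 1/162
  (Z=4, Y=1, W=2, X=1) weight 8/243
  (Z=4, Y=2, W=0, X=0) weight 1/108
  (Z=4, Y=2, W=1, X=2) weight 1/54
  … 1 more
Group by X:
  weight(X=0) = 11/486
  weight(X=1) = 25/486
  weight(X=2) = 7/162
Total weight = 11/486 + 25/486 + 7/162 = 19/162
P(X=0 | obs) = 11/486 / 19/162 = 11/57
P(X=1 | obs) = 25/486 / 19/162 = 25/57
P(X=2 | obs) = 7/162 / 19/162 = 7/19

P(X = 1 | obs) = 25/57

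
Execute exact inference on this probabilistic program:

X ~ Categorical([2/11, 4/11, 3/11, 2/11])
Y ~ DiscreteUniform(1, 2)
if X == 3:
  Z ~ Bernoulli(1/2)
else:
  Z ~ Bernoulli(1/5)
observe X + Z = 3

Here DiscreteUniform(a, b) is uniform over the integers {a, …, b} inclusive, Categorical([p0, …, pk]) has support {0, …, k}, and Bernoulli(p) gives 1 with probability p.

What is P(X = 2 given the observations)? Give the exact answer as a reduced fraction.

Enumerate traces; 4 have nonzero weight after conditioning:
  (X=2, Y=1, Z=1) weight 3/110
  (X=2, Y=2, Z=1) weight 3/110
  (X=3, Y=1, Z=0) weight 1/22
  (X=3, Y=2, Z=0) weight 1/22
Group by X:
  weight(X=2) = 3/55
  weight(X=3) = 1/11
Total weight = 3/55 + 1/11 = 8/55
P(X=2 | obs) = 3/55 / 8/55 = 3/8
P(X=3 | obs) = 1/11 / 8/55 = 5/8

P(X = 2 | obs) = 3/8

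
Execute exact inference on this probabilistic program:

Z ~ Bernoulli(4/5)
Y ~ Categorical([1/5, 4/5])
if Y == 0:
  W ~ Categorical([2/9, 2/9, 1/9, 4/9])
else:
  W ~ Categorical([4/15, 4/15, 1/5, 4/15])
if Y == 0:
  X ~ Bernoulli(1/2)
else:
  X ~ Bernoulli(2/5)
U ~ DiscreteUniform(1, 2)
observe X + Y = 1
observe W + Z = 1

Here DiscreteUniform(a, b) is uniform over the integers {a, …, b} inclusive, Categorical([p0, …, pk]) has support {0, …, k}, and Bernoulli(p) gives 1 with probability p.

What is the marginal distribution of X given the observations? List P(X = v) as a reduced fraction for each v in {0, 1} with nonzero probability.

Enumerate traces; 8 have nonzero weight after conditioning:
  (Z=0, Y=0, W=1, X=1, U=1) weight 1/450
  (Z=0, Y=0, W=1, X=1, U=2) weight 1/450
  (Z=0, Y=1, W=1, X=0, U=1) weight 8/625
  (Z=0, Y=1, W=1, X=0, U=2) weight 8/625
  (Z=1, Y=0, W=0, X=1, U=1) weight 2/225
  (Z=1, Y=0, W=0, X=1, U=2) weight 2/225
  (Z=1, Y=1, W=0, X=0, U=1) weight 32/625
  (Z=1, Y=1, W=0, X=0, U=2) weight 32/625
Group by X:
  weight(X=0) = 16/125
  weight(X=1) = 1/45
Total weight = 16/125 + 1/45 = 169/1125
P(X=0 | obs) = 16/125 / 169/1125 = 144/169
P(X=1 | obs) = 1/45 / 169/1125 = 25/169

P(X=0) = 144/169, P(X=1) = 25/169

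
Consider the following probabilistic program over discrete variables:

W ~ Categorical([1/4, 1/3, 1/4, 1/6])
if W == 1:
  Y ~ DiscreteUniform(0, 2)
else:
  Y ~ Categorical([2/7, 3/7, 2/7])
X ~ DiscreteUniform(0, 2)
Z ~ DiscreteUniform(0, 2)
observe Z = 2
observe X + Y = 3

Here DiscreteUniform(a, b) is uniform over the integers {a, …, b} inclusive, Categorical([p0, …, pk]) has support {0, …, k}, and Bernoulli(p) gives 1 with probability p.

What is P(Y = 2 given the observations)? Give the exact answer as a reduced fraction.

P(Y = 2 | obs) = 19/44

Enumerate traces; 8 have nonzero weight after conditioning:
  (W=0, Y=1, X=2, Z=2) weight 1/84
  (W=0, Y=2, X=1, Z=2) weight 1/126
  (W=1, Y=1, X=2, Z=2) weight 1/81
  (W=1, Y=2, X=1, Z=2) weight 1/81
  (W=2, Y=1, X=2, Z=2) weight 1/84
  (W=2, Y=2, X=1, Z=2) weight 1/126
  (W=3, Y=1, X=2, Z=2) weight 1/126
  (W=3, Y=2, X=1, Z=2) weight 1/189
Group by Y:
  weight(Y=1) = 25/567
  weight(Y=2) = 19/567
Total weight = 25/567 + 19/567 = 44/567
P(Y=1 | obs) = 25/567 / 44/567 = 25/44
P(Y=2 | obs) = 19/567 / 44/567 = 19/44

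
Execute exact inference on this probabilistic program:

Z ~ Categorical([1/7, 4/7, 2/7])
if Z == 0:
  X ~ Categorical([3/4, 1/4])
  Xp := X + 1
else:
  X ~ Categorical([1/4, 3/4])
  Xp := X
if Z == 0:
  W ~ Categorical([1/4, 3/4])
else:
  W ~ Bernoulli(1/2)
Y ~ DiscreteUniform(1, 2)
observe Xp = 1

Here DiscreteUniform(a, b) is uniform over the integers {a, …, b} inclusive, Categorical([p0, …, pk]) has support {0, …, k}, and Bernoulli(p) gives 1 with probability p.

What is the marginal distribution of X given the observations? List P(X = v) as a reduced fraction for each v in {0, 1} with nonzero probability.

P(X=0) = 1/7, P(X=1) = 6/7

Enumerate traces; 12 have nonzero weight after conditioning:
  (Z=0, X=0, W=0, Y=1) weight 3/224
  (Z=0, X=0, W=0, Y=2) weight 3/224
  (Z=0, X=0, W=1, Y=1) weight 9/224
  (Z=0, X=0, W=1, Y=2) weight 9/224
  (Z=1, X=1, W=0, Y=1) weight 3/28
  (Z=1, X=1, W=0, Y=2) weight 3/28
  (Z=1, X=1, W=1, Y=1) weight 3/28
  (Z=1, X=1, W=1, Y=2) weight 3/28
  … 4 more
Group by X:
  weight(X=0) = 3/28
  weight(X=1) = 9/14
Total weight = 3/28 + 9/14 = 3/4
P(X=0 | obs) = 3/28 / 3/4 = 1/7
P(X=1 | obs) = 9/14 / 3/4 = 6/7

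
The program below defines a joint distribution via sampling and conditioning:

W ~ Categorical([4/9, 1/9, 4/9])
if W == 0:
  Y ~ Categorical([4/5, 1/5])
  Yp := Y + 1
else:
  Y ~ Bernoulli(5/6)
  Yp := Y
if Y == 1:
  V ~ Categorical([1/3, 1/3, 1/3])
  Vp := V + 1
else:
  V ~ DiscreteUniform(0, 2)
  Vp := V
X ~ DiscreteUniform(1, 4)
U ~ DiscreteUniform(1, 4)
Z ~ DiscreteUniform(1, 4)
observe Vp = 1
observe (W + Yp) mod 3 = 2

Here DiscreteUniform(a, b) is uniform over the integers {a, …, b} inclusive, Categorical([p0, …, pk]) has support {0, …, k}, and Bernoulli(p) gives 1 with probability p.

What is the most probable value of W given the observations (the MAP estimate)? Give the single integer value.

argmax_v P(W = v | obs) = 1

Enumerate traces; 192 have nonzero weight after conditioning:
  (W=0, Y=1, V=0, X=1, U=1, Z=1) weight 1/2160
  (W=0, Y=1, V=0, X=1, U=1, Z=2) weight 1/2160
  (W=0, Y=1, V=0, X=1, U=1, Z=3) weight 1/2160
  (W=0, Y=1, V=0, X=1, U=1, Z=4) weight 1/2160
  (W=0, Y=1, V=0, X=1, U=2, Z=1) weight 1/2160
  (W=0, Y=1, V=0, X=1, U=2, Z=2) weight 1/2160
  (W=0, Y=1, V=0, X=1, U=2, Z=3) weight 1/2160
  (W=0, Y=1, V=0, X=1, U=2, Z=4) weight 1/2160
  (W=1, Y=1, V=0, X=1, U=1, Z=1) weight 5/10368
  (W=2, Y=0, V=1, X=1, U=1, Z=1) weight 1/2592
  … 182 more
Group by W:
  weight(W=0) = 4/135
  weight(W=1) = 5/162
  weight(W=2) = 2/81
Total weight = 4/135 + 5/162 + 2/81 = 23/270
P(W=0 | obs) = 4/135 / 23/270 = 8/23
P(W=1 | obs) = 5/162 / 23/270 = 25/69
P(W=2 | obs) = 2/81 / 23/270 = 20/69
argmax = 1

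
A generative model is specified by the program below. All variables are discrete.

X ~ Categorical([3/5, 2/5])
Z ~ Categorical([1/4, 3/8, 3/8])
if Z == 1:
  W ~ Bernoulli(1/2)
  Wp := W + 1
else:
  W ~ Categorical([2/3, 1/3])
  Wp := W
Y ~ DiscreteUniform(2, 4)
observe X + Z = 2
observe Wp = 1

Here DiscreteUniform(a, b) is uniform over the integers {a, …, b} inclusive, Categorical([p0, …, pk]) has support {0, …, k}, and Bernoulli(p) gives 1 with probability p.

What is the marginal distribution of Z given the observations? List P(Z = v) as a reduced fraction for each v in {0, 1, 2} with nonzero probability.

Enumerate traces; 6 have nonzero weight after conditioning:
  (X=0, Z=2, W=1, Y=2) weight 1/40
  (X=0, Z=2, W=1, Y=3) weight 1/40
  (X=0, Z=2, W=1, Y=4) weight 1/40
  (X=1, Z=1, W=0, Y=2) weight 1/40
  (X=1, Z=1, W=0, Y=3) weight 1/40
  (X=1, Z=1, W=0, Y=4) weight 1/40
Group by Z:
  weight(Z=1) = 3/40
  weight(Z=2) = 3/40
Total weight = 3/40 + 3/40 = 3/20
P(Z=1 | obs) = 3/40 / 3/20 = 1/2
P(Z=2 | obs) = 3/40 / 3/20 = 1/2

P(Z=1) = 1/2, P(Z=2) = 1/2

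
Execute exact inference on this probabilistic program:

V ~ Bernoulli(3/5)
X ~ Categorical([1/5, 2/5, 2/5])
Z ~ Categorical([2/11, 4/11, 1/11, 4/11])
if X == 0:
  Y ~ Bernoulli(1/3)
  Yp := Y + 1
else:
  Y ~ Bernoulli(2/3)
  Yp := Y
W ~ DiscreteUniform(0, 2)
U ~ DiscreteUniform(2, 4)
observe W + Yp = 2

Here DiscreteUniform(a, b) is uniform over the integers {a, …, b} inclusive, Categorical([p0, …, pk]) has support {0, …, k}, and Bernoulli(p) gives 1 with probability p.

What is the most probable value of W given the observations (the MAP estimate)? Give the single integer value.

Enumerate traces; 144 have nonzero weight after conditioning:
  (V=0, X=0, Z=0, Y=0, W=1, U=2) weight 8/7425
  (V=0, X=0, Z=0, Y=0, W=1, U=3) weight 8/7425
  (V=0, X=0, Z=0, Y=0, W=1, U=4) weight 8/7425
  (V=0, X=0, Z=0, Y=1, W=0, U=2) weight 4/7425
  (V=0, X=0, Z=0, Y=1, W=0, U=3) weight 4/7425
  (V=0, X=0, Z=0, Y=1, W=0, U=4) weight 4/7425
  (V=0, X=0, Z=1, Y=0, W=1, U=2) weight 16/7425
  (V=0, X=0, Z=1, Y=0, W=1, U=3) weight 16/7425
  (V=0, X=1, Z=0, Y=0, W=2, U=2) weight 8/7425
  … 135 more
Group by W:
  weight(W=0) = 1/45
  weight(W=1) = 2/9
  weight(W=2) = 4/45
Total weight = 1/45 + 2/9 + 4/45 = 1/3
P(W=0 | obs) = 1/45 / 1/3 = 1/15
P(W=1 | obs) = 2/9 / 1/3 = 2/3
P(W=2 | obs) = 4/45 / 1/3 = 4/15
argmax = 1

argmax_v P(W = v | obs) = 1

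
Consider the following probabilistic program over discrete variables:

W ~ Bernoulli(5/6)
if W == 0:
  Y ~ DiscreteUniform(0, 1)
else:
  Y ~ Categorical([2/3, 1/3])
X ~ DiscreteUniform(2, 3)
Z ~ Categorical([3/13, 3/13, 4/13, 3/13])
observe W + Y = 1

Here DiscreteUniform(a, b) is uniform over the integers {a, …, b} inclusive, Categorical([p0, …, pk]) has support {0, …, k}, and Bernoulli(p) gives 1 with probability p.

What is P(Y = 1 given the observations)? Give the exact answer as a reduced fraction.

P(Y = 1 | obs) = 3/23

Enumerate traces; 16 have nonzero weight after conditioning:
  (W=0, Y=1, X=2, Z=0) weight 1/104
  (W=0, Y=1, X=2, Z=1) weight 1/104
  (W=0, Y=1, X=2, Z=2) weight 1/78
  (W=0, Y=1, X=2, Z=3) weight 1/104
  (W=0, Y=1, X=3, Z=0) weight 1/104
  (W=0, Y=1, X=3, Z=1) weight 1/104
  (W=0, Y=1, X=3, Z=2) weight 1/78
  (W=0, Y=1, X=3, Z=3) weight 1/104
  (W=1, Y=0, X=2, Z=0) weight 5/78
  … 7 more
Group by Y:
  weight(Y=0) = 5/9
  weight(Y=1) = 1/12
Total weight = 5/9 + 1/12 = 23/36
P(Y=0 | obs) = 5/9 / 23/36 = 20/23
P(Y=1 | obs) = 1/12 / 23/36 = 3/23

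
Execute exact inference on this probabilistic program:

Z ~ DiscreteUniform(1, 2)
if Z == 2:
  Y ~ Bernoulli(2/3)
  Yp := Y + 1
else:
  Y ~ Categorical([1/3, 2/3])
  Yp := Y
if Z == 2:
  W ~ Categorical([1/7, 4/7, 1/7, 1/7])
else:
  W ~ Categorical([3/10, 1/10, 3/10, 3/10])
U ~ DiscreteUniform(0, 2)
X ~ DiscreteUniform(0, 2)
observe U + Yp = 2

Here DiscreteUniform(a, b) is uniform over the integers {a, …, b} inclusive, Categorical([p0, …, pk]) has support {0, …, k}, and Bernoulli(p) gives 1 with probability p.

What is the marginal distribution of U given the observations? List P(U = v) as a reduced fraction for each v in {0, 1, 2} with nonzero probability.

Enumerate traces; 48 have nonzero weight after conditioning:
  (Z=1, Y=0, W=0, U=2, X=0) weight 1/180
  (Z=1, Y=0, W=0, U=2, X=1) weight 1/180
  (Z=1, Y=0, W=0, U=2, X=2) weight 1/180
  (Z=1, Y=0, W=1, U=2, X=0) weight 1/540
  (Z=1, Y=0, W=1, U=2, X=1) weight 1/540
  (Z=1, Y=0, W=1, U=2, X=2) weight 1/540
  (Z=1, Y=0, W=2, U=2, X=0) weight 1/180
  (Z=1, Y=0, W=2, U=2, X=1) weight 1/180
  (Z=1, Y=1, W=0, U=1, X=0) weight 1/90
  (Z=2, Y=1, W=0, U=0, X=0) weight 1/189
  … 38 more
Group by U:
  weight(U=0) = 1/9
  weight(U=1) = 1/6
  weight(U=2) = 1/18
Total weight = 1/9 + 1/6 + 1/18 = 1/3
P(U=0 | obs) = 1/9 / 1/3 = 1/3
P(U=1 | obs) = 1/6 / 1/3 = 1/2
P(U=2 | obs) = 1/18 / 1/3 = 1/6

P(U=0) = 1/3, P(U=1) = 1/2, P(U=2) = 1/6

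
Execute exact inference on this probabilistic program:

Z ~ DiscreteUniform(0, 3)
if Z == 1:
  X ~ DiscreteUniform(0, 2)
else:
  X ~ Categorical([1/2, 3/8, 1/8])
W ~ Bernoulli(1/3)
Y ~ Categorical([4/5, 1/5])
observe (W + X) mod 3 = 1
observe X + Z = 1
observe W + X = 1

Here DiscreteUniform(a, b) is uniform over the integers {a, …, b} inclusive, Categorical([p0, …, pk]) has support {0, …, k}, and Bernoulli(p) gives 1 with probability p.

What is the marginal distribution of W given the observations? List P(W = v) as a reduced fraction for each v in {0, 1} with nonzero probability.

Enumerate traces; 4 have nonzero weight after conditioning:
  (Z=0, X=1, W=0, Y=0) weight 1/20
  (Z=0, X=1, W=0, Y=1) weight 1/80
  (Z=1, X=0, W=1, Y=0) weight 1/45
  (Z=1, X=0, W=1, Y=1) weight 1/180
Group by W:
  weight(W=0) = 1/16
  weight(W=1) = 1/36
Total weight = 1/16 + 1/36 = 13/144
P(W=0 | obs) = 1/16 / 13/144 = 9/13
P(W=1 | obs) = 1/36 / 13/144 = 4/13

P(W=0) = 9/13, P(W=1) = 4/13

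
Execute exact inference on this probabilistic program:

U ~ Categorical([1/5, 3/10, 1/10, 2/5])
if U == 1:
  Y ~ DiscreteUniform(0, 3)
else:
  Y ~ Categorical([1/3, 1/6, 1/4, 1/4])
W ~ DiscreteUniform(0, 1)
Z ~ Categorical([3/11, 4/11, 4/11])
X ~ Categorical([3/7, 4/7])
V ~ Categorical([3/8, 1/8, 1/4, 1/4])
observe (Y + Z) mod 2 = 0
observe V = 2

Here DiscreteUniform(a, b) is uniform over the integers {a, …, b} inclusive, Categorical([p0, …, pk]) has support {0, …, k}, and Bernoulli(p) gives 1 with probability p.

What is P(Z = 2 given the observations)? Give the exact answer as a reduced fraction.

P(Z = 2 | obs) = 268/681

Enumerate traces; 96 have nonzero weight after conditioning:
  (U=0, Y=0, W=0, Z=0, X=0, V=2) weight 3/3080
  (U=0, Y=0, W=0, Z=0, X=1, V=2) weight 1/770
  (U=0, Y=0, W=0, Z=2, X=0, V=2) weight 1/770
  (U=0, Y=0, W=0, Z=2, X=1, V=2) weight 2/1155
  (U=0, Y=0, W=1, Z=0, X=0, V=2) weight 3/3080
  (U=0, Y=0, W=1, Z=0, X=1, V=2) weight 1/770
  (U=0, Y=0, W=1, Z=2, X=0, V=2) weight 1/770
  (U=0, Y=0, W=1, Z=2, X=1, V=2) weight 2/1155
  (U=0, Y=1, W=0, Z=1, X=0, V=2) weight 1/1540
  … 87 more
Group by Z:
  weight(Z=0) = 67/1760
  weight(Z=1) = 53/1320
  weight(Z=2) = 67/1320
Total weight = 67/1760 + 53/1320 + 67/1320 = 227/1760
P(Z=0 | obs) = 67/1760 / 227/1760 = 67/227
P(Z=1 | obs) = 53/1320 / 227/1760 = 212/681
P(Z=2 | obs) = 67/1320 / 227/1760 = 268/681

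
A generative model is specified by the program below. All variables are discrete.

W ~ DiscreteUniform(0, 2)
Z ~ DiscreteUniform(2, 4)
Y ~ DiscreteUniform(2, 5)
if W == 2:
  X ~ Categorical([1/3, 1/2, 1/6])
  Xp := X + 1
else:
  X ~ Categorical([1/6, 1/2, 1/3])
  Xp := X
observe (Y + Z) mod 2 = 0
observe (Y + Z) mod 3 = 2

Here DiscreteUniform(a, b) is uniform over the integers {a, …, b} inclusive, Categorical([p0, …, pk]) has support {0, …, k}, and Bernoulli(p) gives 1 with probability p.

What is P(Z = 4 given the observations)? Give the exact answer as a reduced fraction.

P(Z = 4 | obs) = 1/2

Enumerate traces; 18 have nonzero weight after conditioning:
  (W=0, Z=3, Y=5, X=0) weight 1/216
  (W=0, Z=3, Y=5, X=1) weight 1/72
  (W=0, Z=3, Y=5, X=2) weight 1/108
  (W=0, Z=4, Y=4, X=0) weight 1/216
  (W=0, Z=4, Y=4, X=1) weight 1/72
  (W=0, Z=4, Y=4, X=2) weight 1/108
  (W=1, Z=3, Y=5, X=0) weight 1/216
  (W=1, Z=3, Y=5, X=1) weight 1/72
  … 10 more
Group by Z:
  weight(Z=3) = 1/12
  weight(Z=4) = 1/12
Total weight = 1/12 + 1/12 = 1/6
P(Z=3 | obs) = 1/12 / 1/6 = 1/2
P(Z=4 | obs) = 1/12 / 1/6 = 1/2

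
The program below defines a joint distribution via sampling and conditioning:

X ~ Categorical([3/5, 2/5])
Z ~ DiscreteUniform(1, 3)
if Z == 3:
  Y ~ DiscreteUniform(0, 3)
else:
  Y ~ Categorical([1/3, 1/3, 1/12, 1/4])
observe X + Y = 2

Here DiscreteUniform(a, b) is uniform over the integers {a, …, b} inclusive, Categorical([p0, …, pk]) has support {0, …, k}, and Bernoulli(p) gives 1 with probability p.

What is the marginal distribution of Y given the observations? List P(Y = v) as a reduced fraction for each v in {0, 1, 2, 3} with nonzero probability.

P(Y=1) = 22/37, P(Y=2) = 15/37

Enumerate traces; 6 have nonzero weight after conditioning:
  (X=0, Z=1, Y=2) weight 1/60
  (X=0, Z=2, Y=2) weight 1/60
  (X=0, Z=3, Y=2) weight 1/20
  (X=1, Z=1, Y=1) weight 2/45
  (X=1, Z=2, Y=1) weight 2/45
  (X=1, Z=3, Y=1) weight 1/30
Group by Y:
  weight(Y=1) = 11/90
  weight(Y=2) = 1/12
Total weight = 11/90 + 1/12 = 37/180
P(Y=1 | obs) = 11/90 / 37/180 = 22/37
P(Y=2 | obs) = 1/12 / 37/180 = 15/37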